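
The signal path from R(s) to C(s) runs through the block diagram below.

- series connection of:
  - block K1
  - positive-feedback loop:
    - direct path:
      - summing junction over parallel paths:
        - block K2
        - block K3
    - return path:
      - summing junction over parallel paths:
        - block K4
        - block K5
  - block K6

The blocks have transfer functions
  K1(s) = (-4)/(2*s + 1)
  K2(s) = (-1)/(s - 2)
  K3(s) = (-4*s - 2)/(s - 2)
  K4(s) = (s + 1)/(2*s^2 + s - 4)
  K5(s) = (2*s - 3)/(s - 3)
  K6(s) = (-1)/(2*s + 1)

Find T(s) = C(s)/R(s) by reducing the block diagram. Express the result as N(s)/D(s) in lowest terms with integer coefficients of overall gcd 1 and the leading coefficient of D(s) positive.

Answer: (-32*s^4 + 56*s^3 + 172*s^2 - 108*s - 144)/(72*s^6 + 36*s^5 - 250*s^4 - 149*s^3 + 46*s^2 + 35*s + 3)

Working:
Step 1. sum the parallel branches K2, K3 gives (-4*s - 3)/(s - 2)
Step 2. parallel reduction of K4, K5 gives (4*s^3 - 3*s^2 - 13*s + 9)/(2*s^3 - 5*s^2 - 7*s + 12)
Step 3. collapse the loop ((K2+K3) forward, (K4+K5) return) gives (-8*s^4 + 14*s^3 + 43*s^2 - 27*s - 36)/(18*s^4 - 9*s^3 - 58*s^2 + 23*s + 3)
Step 4. combine K1, [(K2+K3)/(1-(K2+K3)*(K4+K5))], K6 in series; the result is T(s) itself (integer coefficients, no common factor, positive leading denominator coefficient)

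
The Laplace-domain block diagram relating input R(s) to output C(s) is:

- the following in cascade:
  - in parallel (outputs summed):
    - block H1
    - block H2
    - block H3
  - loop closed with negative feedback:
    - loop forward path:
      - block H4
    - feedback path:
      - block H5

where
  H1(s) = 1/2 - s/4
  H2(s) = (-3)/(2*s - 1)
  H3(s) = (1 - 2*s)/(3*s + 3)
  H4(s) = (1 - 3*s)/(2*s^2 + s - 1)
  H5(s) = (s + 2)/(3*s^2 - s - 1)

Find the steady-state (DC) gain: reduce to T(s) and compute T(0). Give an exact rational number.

First reduce the diagram to T(s).

1. parallel reduction of H1, H2, H3, giving (-6*s^3 - 7*s^2 - 11*s - 46)/(24*s^2 + 12*s - 12)
2. apply the feedback formula to H4, H5, giving (-9*s^3 + 6*s^2 + 2*s - 1)/(6*s^4 + s^3 - 9*s^2 - 5*s + 3)
3. reduce the series chain (H1+H2+H3), [H4/(1+H4*H5)], giving (54*s^6 + 27*s^5 + 45*s^4 + 340*s^3 - 291*s^2 - 81*s + 46)/(144*s^6 + 96*s^5 - 276*s^4 - 240*s^3 + 120*s^2 + 96*s - 36)
That last expression is T(s); at s = 0 only the constant terms survive, so T(0) = 46/(-36) = -23/18.

Answer: -23/18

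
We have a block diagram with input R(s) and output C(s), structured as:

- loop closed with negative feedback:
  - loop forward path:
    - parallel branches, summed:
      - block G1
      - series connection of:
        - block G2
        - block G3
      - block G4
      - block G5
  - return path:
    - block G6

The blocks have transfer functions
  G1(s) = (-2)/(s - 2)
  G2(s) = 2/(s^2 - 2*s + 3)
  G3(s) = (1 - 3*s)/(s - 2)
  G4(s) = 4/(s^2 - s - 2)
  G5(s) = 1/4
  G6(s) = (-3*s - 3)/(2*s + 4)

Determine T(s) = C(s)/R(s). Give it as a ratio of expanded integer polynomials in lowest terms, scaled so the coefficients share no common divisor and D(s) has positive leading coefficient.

Step 1 - combine G2, G3 in series = (2 - 6*s)/(s^3 - 4*s^2 + 7*s - 6)
Step 2 - combine G1, (G2*G3), G4, G5 in parallel = (s^4 - 11*s^3 + 3*s^2 - 55*s + 26)/(4*s^4 - 12*s^3 + 12*s^2 + 4*s - 24)
Step 3 - collapse the loop ((G1+(G2*G3)+G4+G5) forward, G6 return); the result is T(s) itself (integer coefficients, no common factor, positive leading denominator coefficient)

Therefore the answer is (2*s^5 - 18*s^4 - 38*s^3 - 98*s^2 - 168*s + 104)/(5*s^5 + 22*s^4 + 212*s^2 + 55*s - 174).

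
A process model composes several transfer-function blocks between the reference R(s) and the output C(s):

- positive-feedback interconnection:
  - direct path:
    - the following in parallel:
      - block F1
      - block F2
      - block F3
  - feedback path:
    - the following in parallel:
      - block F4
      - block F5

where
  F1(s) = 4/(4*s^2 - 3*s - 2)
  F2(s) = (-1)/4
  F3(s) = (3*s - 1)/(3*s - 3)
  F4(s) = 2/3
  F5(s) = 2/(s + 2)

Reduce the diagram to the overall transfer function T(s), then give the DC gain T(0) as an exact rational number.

Step 1 - parallel reduction of F1, F2, F3 -> (36*s^3 - 31*s^2 + 33*s - 46)/(48*s^3 - 84*s^2 + 12*s + 24)
Step 2 - add F4, F5 (parallel) -> (2*s + 10)/(3*s + 6)
Step 3 - collapse the loop ((F1+F2+F3) forward, (F4+F5) return) -> (108*s^4 + 123*s^3 - 87*s^2 + 60*s - 276)/(72*s^4 - 262*s^3 - 224*s^2 - 94*s + 604)
DC gain: substitute s = 0 into T(s) from step 3: T(0) = -276/604 = -69/151.

Final answer: -69/151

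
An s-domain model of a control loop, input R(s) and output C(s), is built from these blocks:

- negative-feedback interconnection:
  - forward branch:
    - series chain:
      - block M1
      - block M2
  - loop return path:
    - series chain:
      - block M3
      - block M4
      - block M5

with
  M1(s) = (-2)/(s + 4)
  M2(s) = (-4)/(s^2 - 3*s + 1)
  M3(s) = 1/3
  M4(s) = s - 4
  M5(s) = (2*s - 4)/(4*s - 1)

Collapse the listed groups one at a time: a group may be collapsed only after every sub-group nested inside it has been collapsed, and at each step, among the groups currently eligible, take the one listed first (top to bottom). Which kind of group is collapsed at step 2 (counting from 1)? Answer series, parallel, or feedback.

Step 1 - cascade M1, M2
Step 2 - reduce the series chain M3, M4, M5
Step 3 - collapse the loop ((M1*M2) forward, (M3*M4*M5) return)
Step 2 collapses a series group.

Hence the answer: series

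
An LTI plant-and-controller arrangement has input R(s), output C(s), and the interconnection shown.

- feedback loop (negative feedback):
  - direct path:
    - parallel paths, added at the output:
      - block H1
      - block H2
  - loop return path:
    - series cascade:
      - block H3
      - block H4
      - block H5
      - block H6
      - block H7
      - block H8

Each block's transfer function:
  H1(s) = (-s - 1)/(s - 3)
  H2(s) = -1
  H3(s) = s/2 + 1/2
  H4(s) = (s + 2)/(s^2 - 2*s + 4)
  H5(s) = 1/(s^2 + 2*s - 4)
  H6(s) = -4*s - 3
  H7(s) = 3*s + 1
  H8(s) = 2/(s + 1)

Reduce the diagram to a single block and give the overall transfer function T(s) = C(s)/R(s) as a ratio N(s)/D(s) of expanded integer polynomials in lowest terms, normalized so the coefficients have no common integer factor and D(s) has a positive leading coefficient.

Step 1 - parallel reduction of H1, H2, giving (2 - 2*s)/(s - 3)
Step 2 - multiply H3, H4, H5, H6, H7, H8 (series), giving (-12*s^3 - 37*s^2 - 29*s - 6)/(s^4 - 4*s^2 + 16*s - 16)
Step 3 - reduce the feedback loop with forward (H1+H2) and return (H3*H4*H5*H6*H7*H8): this yields T(s), and no further normalization is needed

Final answer: (-2*s^5 + 2*s^4 + 8*s^3 - 40*s^2 + 64*s - 32)/(s^5 + 21*s^4 + 46*s^3 + 12*s^2 - 110*s + 36)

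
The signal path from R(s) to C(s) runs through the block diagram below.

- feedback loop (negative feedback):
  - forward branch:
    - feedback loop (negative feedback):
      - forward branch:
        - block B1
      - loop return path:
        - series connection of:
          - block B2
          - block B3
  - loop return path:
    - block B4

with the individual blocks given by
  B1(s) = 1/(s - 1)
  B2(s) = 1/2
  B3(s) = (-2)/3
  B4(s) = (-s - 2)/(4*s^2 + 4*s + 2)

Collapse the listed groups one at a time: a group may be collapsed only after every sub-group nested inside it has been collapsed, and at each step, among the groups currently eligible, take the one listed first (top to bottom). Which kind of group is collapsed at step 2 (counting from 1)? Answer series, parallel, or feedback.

1. series reduction of B2, B3
2. feedback reduction of B1, (B2*B3)
3. collapse the loop ([B1/(1+B1*(B2*B3))] forward, B4 return)
Step 2: feedback.

Final answer: feedback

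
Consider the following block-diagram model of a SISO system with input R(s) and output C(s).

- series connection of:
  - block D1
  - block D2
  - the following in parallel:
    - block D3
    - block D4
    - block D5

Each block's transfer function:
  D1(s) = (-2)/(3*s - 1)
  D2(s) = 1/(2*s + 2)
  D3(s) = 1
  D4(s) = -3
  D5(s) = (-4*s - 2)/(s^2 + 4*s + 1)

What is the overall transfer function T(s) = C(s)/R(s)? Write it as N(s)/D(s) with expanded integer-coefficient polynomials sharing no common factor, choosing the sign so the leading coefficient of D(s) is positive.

First reduce the diagram to T(s).

1. parallel reduction of D3, D4, D5 = (-2*s^2 - 12*s - 4)/(s^2 + 4*s + 1)
2. multiply D1, D2, (D3+D4+D5) (series); the result is T(s) itself (integer coefficients, no common factor, positive leading denominator coefficient)

Answer: (2*s^2 + 12*s + 4)/(3*s^4 + 14*s^3 + 10*s^2 - 2*s - 1)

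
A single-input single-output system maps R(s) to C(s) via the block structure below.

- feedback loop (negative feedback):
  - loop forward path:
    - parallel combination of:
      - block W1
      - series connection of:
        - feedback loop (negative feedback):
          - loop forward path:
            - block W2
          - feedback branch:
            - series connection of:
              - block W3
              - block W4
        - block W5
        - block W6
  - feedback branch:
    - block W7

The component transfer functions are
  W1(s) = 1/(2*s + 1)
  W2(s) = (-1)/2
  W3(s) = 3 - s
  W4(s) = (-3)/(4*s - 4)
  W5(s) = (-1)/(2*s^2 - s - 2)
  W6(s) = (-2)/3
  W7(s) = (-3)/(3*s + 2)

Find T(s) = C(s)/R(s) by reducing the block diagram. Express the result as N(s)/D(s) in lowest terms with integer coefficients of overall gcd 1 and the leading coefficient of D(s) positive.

The answer is (90*s^4 - 15*s^3 - 125*s^2 - 44*s + 4)/(180*s^5 + 156*s^4 - 291*s^3 - 210*s^2 - 33*s - 18).

Reasoning:
Step 1: cascade W3, W4 gives (3*s - 9)/(4*s - 4)
Step 2: collapse the loop (W2 forward, (W3*W4) return) gives (4 - 4*s)/(5*s + 1)
Step 3: reduce the series chain [W2/(1+W2*(W3*W4))], W5, W6 gives (8 - 8*s)/(30*s^3 - 9*s^2 - 33*s - 6)
Step 4: add W1, ([W2/(1+W2*(W3*W4))]*W5*W6) (parallel) gives (30*s^3 - 25*s^2 - 25*s + 2)/(60*s^4 + 12*s^3 - 75*s^2 - 45*s - 6)
Step 5: apply the feedback formula to (W1+([W2/(1+W2*(W3*W4))]*W5*W6)), W7: this yields T(s), and no further normalization is needed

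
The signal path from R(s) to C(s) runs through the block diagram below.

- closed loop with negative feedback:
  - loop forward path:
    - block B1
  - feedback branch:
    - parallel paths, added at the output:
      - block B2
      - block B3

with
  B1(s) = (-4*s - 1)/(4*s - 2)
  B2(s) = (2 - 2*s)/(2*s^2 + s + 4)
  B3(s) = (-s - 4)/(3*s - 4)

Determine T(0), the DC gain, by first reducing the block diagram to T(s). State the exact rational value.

Step 1. reduce the parallel group B2, B3 = (-2*s^3 - 15*s^2 + 6*s - 24)/(6*s^3 - 5*s^2 + 8*s - 16)
Step 2. collapse the loop (B1 forward, (B2+B3) return) = (-24*s^4 + 14*s^3 - 27*s^2 + 56*s + 16)/(32*s^4 + 30*s^3 + 33*s^2 + 10*s + 56)
The step-2 result is T(s). Setting s = 0: T(0) = 16/56 = 2/7.

Therefore the answer is 2/7.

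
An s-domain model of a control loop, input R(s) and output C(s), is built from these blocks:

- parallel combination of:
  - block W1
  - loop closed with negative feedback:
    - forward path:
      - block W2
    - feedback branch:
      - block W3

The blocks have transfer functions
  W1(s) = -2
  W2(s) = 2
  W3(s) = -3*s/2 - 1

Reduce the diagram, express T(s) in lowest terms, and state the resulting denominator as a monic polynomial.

Answer: s + 1/3

Working:
Step 1. reduce the feedback loop with forward W2 and return W3 = (-2)/(3*s + 1)
Step 2. combine W1, [W2/(1+W2*W3)] in parallel = (-6*s - 4)/(3*s + 1)
That last expression is T(s), already simplified. Scaling its denominator by 1/3 (the reciprocal of the leading coefficient) yields the monic denominator.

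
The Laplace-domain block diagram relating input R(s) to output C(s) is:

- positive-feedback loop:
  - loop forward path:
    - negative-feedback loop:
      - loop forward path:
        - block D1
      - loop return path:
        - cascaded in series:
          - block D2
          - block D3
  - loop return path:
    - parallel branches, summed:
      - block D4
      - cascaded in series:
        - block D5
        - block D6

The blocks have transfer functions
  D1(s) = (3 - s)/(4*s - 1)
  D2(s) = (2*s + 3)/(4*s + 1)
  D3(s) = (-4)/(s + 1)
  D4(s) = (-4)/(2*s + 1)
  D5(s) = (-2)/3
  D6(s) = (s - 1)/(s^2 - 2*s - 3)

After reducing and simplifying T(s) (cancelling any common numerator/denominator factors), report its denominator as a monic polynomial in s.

First reduce the diagram to T(s).

Step 1: multiply D2, D3 (series) -> (-8*s - 12)/(4*s^2 + 5*s + 1)
Step 2: collapse the loop (D1 forward, (D2*D3) return) -> (-4*s^3 + 7*s^2 + 14*s + 3)/(16*s^3 + 24*s^2 - 13*s - 37)
Step 3: series reduction of D5, D6 -> (2 - 2*s)/(3*s^2 - 6*s - 9)
Step 4: parallel reduction of D4, (D5*D6) -> (-16*s^2 + 26*s + 38)/(6*s^3 - 9*s^2 - 24*s - 9)
Step 5: reduce the feedback loop with forward [D1/(1+D1*(D2*D3))] and return (D4+(D5*D6)) -> (-24*s^4 + 30*s^3 + 105*s^2 + 60*s + 9)/(96*s^4 + 128*s^3 + 82*s^2 - 83*s - 73)
No further cancellation is possible in the step-5 result, so that is T(s). Its denominator becomes monic after dividing by the leading coefficient 96.

Answer: s^4 + 4*s^3/3 + 41*s^2/48 - 83*s/96 - 73/96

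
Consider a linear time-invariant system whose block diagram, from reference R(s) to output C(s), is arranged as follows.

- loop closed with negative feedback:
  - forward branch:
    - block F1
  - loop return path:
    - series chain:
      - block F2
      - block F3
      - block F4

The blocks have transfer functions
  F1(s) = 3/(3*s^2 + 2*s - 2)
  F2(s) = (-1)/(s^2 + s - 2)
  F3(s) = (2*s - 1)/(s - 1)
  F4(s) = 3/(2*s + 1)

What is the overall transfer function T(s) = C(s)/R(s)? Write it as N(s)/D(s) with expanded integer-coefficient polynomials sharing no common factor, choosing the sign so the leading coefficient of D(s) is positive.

[1] series reduction of F2, F3, F4 = (3 - 6*s)/(2*s^4 + s^3 - 6*s^2 + s + 2)
[2] apply the feedback formula to F1, (F2*F3*F4), which is the overall transfer function T(s) = C(s)/R(s) in lowest terms

Answer: (6*s^4 + 3*s^3 - 18*s^2 + 3*s + 6)/(6*s^6 + 7*s^5 - 20*s^4 - 11*s^3 + 20*s^2 - 16*s + 5)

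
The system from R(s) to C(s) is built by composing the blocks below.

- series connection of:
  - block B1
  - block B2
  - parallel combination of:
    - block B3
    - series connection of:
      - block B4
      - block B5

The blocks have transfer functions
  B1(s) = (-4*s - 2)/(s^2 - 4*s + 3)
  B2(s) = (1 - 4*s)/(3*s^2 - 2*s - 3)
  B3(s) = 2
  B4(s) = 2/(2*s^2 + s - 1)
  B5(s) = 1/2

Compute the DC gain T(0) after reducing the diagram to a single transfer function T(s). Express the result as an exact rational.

1. reduce the series chain B4, B5 gives 1/(2*s^2 + s - 1)
2. sum the parallel branches B3, (B4*B5) gives (4*s^2 + 2*s - 1)/(2*s^2 + s - 1)
3. cascade B1, B2, (B3+(B4*B5)) gives (64*s^4 + 48*s^3 - 16*s^2 - 8*s + 2)/(6*s^6 - 25*s^5 + 11*s^4 + 40*s^3 - 26*s^2 - 15*s + 9)
DC gain: substitute s = 0 into T(s) from step 3: T(0) = 2/9.

Final answer: 2/9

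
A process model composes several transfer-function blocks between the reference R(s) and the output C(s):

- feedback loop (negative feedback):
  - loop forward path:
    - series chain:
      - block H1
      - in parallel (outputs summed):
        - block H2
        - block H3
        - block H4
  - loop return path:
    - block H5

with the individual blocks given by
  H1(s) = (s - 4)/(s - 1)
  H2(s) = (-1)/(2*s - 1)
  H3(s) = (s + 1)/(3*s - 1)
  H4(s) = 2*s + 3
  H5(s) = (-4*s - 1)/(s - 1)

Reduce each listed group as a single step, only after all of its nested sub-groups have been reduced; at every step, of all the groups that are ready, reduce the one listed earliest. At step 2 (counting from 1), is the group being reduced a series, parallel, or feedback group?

Reducing step by step:

(1) parallel reduction of H2, H3, H4
(2) series reduction of H1, (H2+H3+H4)
(3) close the feedback loop around (H1*(H2+H3+H4)), H5
Step 2 collapses a series group.

Answer: series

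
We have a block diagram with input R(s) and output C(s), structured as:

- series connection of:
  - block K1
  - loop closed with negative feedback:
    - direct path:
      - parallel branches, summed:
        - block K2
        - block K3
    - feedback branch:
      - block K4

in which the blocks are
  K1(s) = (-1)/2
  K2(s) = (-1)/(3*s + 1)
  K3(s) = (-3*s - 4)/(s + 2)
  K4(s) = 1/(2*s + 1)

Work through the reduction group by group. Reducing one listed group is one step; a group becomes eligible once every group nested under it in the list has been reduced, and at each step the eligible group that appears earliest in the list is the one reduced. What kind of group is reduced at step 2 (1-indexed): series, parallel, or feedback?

Step 1: add K2, K3 (parallel)
Step 2: close the feedback loop around (K2+K3), K4
Step 3: series reduction of K1, [(K2+K3)/(1+(K2+K3)*K4)]
Step 2 collapses a feedback group.

Therefore the answer is feedback.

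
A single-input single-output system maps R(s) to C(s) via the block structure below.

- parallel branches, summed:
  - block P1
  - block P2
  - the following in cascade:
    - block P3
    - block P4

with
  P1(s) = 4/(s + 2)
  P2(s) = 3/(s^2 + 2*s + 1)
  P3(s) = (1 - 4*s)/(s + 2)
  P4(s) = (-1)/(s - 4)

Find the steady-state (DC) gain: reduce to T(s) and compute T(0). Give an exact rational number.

The answer is 41/8.

Reasoning:
[1] cascade P3, P4 = (4*s - 1)/(s^2 - 2*s - 8)
[2] reduce the parallel group P1, P2, (P3*P4) = (8*s^3 + 2*s^2 - 32*s - 41)/(s^4 - 11*s^2 - 18*s - 8)
Step 2 gives the overall T(s). Then T(0) = -41/(-8) = 41/8.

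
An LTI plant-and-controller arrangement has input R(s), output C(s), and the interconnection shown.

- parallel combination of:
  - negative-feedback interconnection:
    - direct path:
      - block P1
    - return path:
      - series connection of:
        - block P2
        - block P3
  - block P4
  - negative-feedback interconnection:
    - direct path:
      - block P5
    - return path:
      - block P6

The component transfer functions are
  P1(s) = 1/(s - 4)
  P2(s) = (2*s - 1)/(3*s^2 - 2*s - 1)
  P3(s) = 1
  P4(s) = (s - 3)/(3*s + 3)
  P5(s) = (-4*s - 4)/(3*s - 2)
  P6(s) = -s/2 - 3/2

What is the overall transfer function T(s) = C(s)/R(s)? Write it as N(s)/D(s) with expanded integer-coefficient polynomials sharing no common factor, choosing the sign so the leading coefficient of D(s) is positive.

Reducing step by step:

(1) multiply P2, P3 (series) -> (2*s - 1)/(3*s^2 - 2*s - 1)
(2) close the feedback loop around P1, (P2*P3) -> (3*s^2 - 2*s - 1)/(3*s^3 - 14*s^2 + 9*s + 3)
(3) apply the feedback formula to P5, P6 -> (-4*s - 4)/(2*s^2 + 11*s + 4)
(4) reduce the parallel group [P1/(1+P1*(P2*P3))], P4, [P5/(1+P5*P6)]; the result is T(s) itself (integer coefficients, no common factor, positive leading denominator coefficient)

Answer: (6*s^6 - 31*s^5 + 62*s^4 + 664*s^3 - 255*s^2 - 444*s - 84)/(18*s^6 + 33*s^5 - 357*s^4 - 225*s^3 + 354*s^2 + 243*s + 36)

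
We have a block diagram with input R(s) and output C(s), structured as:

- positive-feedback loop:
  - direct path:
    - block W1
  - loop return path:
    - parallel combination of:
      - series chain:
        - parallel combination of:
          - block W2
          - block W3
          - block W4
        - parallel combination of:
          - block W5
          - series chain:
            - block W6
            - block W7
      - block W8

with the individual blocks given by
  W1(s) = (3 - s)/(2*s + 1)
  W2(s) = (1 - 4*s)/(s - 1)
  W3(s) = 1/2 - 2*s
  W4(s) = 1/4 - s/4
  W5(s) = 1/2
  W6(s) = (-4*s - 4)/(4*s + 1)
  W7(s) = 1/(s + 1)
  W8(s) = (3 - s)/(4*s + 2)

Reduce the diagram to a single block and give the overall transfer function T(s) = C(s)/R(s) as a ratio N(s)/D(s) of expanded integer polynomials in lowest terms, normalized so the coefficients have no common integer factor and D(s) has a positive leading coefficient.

Step 1: reduce the parallel group W2, W3, W4; result (-9*s^2 - 4*s + 1)/(4*s - 4)
Step 2: cascade W6, W7; result (-4)/(4*s + 1)
Step 3: add W5, (W6*W7) (parallel); result (4*s - 7)/(8*s + 2)
Step 4: series reduction of (W2+W3+W4), (W5+(W6*W7)); result (-36*s^3 + 47*s^2 + 32*s - 7)/(32*s^2 - 24*s - 8)
Step 5: parallel reduction of ((W2+W3+W4)*(W5+(W6*W7))), W8; result (-72*s^4 + 42*s^3 + 171*s^2 - 14*s - 19)/(64*s^3 - 16*s^2 - 40*s - 8)
Step 6: reduce the feedback loop with forward W1 and return (((W2+W3+W4)*(W5+(W6*W7)))+W8) - this is the overall T(s), already in the required normalized form

Answer: (64*s^4 - 208*s^3 + 8*s^2 + 112*s + 24)/(72*s^5 - 386*s^4 - 77*s^3 + 623*s^2 + 33*s - 49)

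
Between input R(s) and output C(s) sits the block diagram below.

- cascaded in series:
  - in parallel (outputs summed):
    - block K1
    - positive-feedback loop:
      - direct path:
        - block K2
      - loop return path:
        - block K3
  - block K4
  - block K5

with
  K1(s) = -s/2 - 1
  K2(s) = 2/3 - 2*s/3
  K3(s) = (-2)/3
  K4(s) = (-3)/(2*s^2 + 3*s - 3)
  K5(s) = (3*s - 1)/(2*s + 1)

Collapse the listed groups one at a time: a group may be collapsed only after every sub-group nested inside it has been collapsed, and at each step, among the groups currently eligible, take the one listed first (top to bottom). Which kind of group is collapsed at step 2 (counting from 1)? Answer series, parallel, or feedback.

Step 1 - feedback reduction of K2, K3
Step 2 - sum the parallel branches K1, [K2/(1-K2*K3)]
Step 3 - reduce the series chain (K1+[K2/(1-K2*K3)]), K4, K5
Step 2 collapses a parallel group.

Hence the answer: parallel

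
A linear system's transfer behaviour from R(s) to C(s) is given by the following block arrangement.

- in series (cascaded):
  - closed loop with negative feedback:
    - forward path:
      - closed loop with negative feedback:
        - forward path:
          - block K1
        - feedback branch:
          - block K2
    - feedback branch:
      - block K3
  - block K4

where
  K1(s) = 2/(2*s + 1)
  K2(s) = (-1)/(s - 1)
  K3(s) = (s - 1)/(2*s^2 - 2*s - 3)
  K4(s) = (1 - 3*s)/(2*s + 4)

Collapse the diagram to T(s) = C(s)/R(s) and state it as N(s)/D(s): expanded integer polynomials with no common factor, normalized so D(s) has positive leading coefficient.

(1) apply the feedback formula to K1, K2 gives (2*s - 2)/(2*s^2 - s - 3)
(2) apply the feedback formula to [K1/(1+K1*K2)], K3 gives (4*s^3 - 8*s^2 - 2*s + 6)/(4*s^4 - 6*s^3 - 8*s^2 + 5*s + 11)
(3) multiply [[K1/(1+K1*K2)]/(1+[K1/(1+K1*K2)]*K3)], K4 (series): this yields T(s), and no further normalization is needed

Final answer: (-6*s^4 + 14*s^3 - s^2 - 10*s + 3)/(4*s^5 + 2*s^4 - 20*s^3 - 11*s^2 + 21*s + 22)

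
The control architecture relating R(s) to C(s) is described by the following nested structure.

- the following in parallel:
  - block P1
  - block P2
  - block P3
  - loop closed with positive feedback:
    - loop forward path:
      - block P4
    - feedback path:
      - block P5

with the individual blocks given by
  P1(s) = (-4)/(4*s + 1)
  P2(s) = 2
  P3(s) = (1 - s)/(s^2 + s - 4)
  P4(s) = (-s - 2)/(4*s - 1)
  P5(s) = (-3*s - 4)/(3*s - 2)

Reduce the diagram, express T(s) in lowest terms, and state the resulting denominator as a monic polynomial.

Step 1 - reduce the feedback loop with forward P4 and return P5: (-3*s^2 - 4*s + 4)/(9*s^2 - 21*s - 6)
Step 2 - add P1, P2, P3, [P4/(1-P4*P5)] (parallel): (60*s^5 - 181*s^4 - 328*s^3 + 812*s^2 - 47*s - 70)/(36*s^5 - 39*s^4 - 264*s^3 + 249*s^2 + 174*s + 24)
No further cancellation is possible in the step-2 result, so that is T(s). Its denominator becomes monic after dividing by the leading coefficient 36.

Answer: s^5 - 13*s^4/12 - 22*s^3/3 + 83*s^2/12 + 29*s/6 + 2/3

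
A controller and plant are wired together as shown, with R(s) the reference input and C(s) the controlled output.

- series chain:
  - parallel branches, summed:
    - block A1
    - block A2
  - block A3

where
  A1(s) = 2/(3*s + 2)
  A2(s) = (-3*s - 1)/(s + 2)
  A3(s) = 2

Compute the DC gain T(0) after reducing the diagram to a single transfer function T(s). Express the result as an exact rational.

Step 1: add A1, A2 (parallel) gives (-9*s^2 - 7*s + 2)/(3*s^2 + 8*s + 4)
Step 2: series reduction of (A1+A2), A3 gives (-18*s^2 - 14*s + 4)/(3*s^2 + 8*s + 4)
That last expression is T(s); at s = 0 only the constant terms survive, so T(0) = 4/4 = 1.

Therefore the answer is 1.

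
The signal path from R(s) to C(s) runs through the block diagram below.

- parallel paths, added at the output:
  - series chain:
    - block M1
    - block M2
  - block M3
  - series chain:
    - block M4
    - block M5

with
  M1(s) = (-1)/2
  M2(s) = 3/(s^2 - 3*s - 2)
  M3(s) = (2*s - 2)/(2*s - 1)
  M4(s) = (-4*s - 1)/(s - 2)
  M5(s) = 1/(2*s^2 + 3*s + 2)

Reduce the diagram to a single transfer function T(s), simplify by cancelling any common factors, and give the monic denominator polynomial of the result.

1. cascade M1, M2 -> (-3)/(2*s^2 - 6*s - 4)
2. series reduction of M4, M5 -> (-4*s - 1)/(2*s^3 - s^2 - 4*s - 4)
3. add (M1*M2), M3, (M4*M5) (parallel) -> (8*s^6 - 36*s^5 - 20*s^4 + 124*s^3 + 83*s^2 - 50*s - 48)/(8*s^6 - 32*s^5 - 6*s^4 + 50*s^3 + 60*s^2 - 8*s - 16)
T(s) is the step-3 result (common factors already cancelled). Leading coefficient of the denominator: 8. Divide through by 8 for the monic polynomial.

Answer: s^6 - 4*s^5 - 3*s^4/4 + 25*s^3/4 + 15*s^2/2 - s - 2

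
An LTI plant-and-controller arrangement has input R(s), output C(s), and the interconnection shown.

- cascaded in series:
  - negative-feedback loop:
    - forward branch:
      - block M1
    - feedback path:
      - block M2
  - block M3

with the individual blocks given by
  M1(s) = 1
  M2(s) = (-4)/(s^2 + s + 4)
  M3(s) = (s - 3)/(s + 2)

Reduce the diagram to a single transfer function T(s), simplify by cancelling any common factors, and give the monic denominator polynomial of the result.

[1] reduce the feedback loop with forward M1 and return M2 = (s^2 + s + 4)/(s^2 + s)
[2] series reduction of [M1/(1+M1*M2)], M3 = (s^3 - 2*s^2 + s - 12)/(s^3 + 3*s^2 + 2*s)
That last expression is T(s), already simplified, and its denominator is already monic.

Therefore the answer is s^3 + 3*s^2 + 2*s.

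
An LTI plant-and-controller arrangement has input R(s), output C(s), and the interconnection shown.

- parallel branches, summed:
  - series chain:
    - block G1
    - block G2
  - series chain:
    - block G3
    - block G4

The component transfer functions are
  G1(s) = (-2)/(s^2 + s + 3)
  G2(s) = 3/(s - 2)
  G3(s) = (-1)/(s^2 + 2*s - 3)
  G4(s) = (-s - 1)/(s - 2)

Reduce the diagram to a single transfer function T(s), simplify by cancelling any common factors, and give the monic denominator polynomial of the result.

(1) series reduction of G1, G2, giving (-6)/(s^3 - s^2 + s - 6)
(2) cascade G3, G4, giving (s + 1)/(s^3 - 7*s + 6)
(3) add (G1*G2), (G3*G4) (parallel), giving (s^3 - 4*s^2 - 8*s + 21)/(s^5 + s^4 - 4*s^3 - s^2 - 15*s + 18)
The result of step 3 is T(s) in lowest terms. Its denominator already has leading coefficient 1, so it is monic as it stands.

Answer: s^5 + s^4 - 4*s^3 - s^2 - 15*s + 18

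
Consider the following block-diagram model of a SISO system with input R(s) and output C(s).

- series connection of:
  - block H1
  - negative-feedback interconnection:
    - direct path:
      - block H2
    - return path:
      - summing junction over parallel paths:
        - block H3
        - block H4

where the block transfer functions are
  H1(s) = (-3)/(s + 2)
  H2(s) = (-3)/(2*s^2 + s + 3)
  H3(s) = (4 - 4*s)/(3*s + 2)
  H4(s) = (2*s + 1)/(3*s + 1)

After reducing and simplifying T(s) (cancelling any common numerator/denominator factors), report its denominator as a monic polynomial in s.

Reducing step by step:

[1] parallel reduction of H3, H4; result (-6*s^2 + 15*s + 6)/(9*s^2 + 9*s + 2)
[2] reduce the feedback loop with forward H2 and return (H3+H4); result (-27*s^2 - 27*s - 6)/(18*s^4 + 27*s^3 + 58*s^2 - 16*s - 12)
[3] series reduction of H1, [H2/(1+H2*(H3+H4))]; result (81*s^2 + 81*s + 18)/(18*s^5 + 63*s^4 + 112*s^3 + 100*s^2 - 44*s - 24)
That last expression is T(s), already simplified. Scaling its denominator by 1/18 (the reciprocal of the leading coefficient) yields the monic denominator.

Answer: s^5 + 7*s^4/2 + 56*s^3/9 + 50*s^2/9 - 22*s/9 - 4/3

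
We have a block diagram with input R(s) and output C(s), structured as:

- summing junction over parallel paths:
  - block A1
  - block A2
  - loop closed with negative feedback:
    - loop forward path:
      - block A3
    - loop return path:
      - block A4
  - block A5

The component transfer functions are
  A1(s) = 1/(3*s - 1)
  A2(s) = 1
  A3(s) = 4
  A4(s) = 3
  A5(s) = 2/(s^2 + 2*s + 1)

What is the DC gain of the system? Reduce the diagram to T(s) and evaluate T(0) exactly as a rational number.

[1] close the feedback loop around A3, A4: 4/13
[2] add A1, A2, [A3/(1+A3*A4)], A5 (parallel): (51*s^3 + 98*s^2 + 121*s - 30)/(39*s^3 + 65*s^2 + 13*s - 13)
Step 2 gives the overall T(s). Then T(0) = -30/(-13) = 30/13.

Answer: 30/13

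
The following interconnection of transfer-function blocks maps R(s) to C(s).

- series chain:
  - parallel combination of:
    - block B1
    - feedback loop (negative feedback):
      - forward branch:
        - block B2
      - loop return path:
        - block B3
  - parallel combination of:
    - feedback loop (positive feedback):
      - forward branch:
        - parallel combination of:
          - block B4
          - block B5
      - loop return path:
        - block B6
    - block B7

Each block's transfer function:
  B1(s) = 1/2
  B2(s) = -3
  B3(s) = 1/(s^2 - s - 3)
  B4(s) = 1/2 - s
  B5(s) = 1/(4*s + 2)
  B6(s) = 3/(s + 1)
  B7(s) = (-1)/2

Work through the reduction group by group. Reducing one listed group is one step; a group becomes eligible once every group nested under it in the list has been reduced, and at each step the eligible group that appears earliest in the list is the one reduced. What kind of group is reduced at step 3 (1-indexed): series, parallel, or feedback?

1. feedback reduction of B2, B3
2. reduce the parallel group B1, [B2/(1+B2*B3)]
3. sum the parallel branches B4, B5
4. reduce the feedback loop with forward (B4+B5) and return B6
5. sum the parallel branches [(B4+B5)/(1-(B4+B5)*B6)], B7
6. series reduction of (B1+[B2/(1+B2*B3)]), ([(B4+B5)/(1-(B4+B5)*B6)]+B7)
The group at step 3 is a parallel group.

Hence the answer: parallel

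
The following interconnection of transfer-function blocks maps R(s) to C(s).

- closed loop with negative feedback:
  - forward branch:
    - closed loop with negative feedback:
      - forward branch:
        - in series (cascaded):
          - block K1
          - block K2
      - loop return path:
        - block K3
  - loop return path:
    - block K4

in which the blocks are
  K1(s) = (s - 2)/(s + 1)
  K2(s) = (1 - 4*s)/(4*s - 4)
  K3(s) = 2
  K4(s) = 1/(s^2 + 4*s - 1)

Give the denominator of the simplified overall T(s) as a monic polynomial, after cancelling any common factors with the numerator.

Step 1. series reduction of K1, K2 gives (-4*s^2 + 9*s - 2)/(4*s^2 - 4)
Step 2. apply the feedback formula to (K1*K2), K3 gives (4*s^2 - 9*s + 2)/(4*s^2 - 18*s + 8)
Step 3. collapse the loop ([(K1*K2)/(1+(K1*K2)*K3)] forward, K4 return) gives (4*s^4 + 7*s^3 - 38*s^2 + 17*s - 2)/(4*s^4 - 2*s^3 - 64*s^2 + 41*s - 6)
T(s) is the step-3 result (common factors already cancelled). Leading coefficient of the denominator: 4. Divide through by 4 for the monic polynomial.

Final answer: s^4 - s^3/2 - 16*s^2 + 41*s/4 - 3/2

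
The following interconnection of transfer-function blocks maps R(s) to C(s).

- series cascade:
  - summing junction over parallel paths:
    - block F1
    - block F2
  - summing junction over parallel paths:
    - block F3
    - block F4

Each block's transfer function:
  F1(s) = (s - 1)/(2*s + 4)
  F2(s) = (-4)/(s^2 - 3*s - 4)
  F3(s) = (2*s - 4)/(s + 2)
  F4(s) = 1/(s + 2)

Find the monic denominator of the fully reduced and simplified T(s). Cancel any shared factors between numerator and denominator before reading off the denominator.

Step 1. parallel reduction of F1, F2 gives (s^3 - 4*s^2 - 9*s - 12)/(2*s^3 - 2*s^2 - 20*s - 16)
Step 2. parallel reduction of F3, F4 gives (2*s - 3)/(s + 2)
Step 3. series reduction of (F1+F2), (F3+F4) gives (2*s^4 - 11*s^3 - 6*s^2 + 3*s + 36)/(2*s^4 + 2*s^3 - 24*s^2 - 56*s - 32)
Step 3 gives the fully reduced T(s), with no common factor left to cancel. The denominator's leading coefficient is 2, so divide each of its coefficients by 2 to get the monic form.

Hence the answer: s^4 + s^3 - 12*s^2 - 28*s - 16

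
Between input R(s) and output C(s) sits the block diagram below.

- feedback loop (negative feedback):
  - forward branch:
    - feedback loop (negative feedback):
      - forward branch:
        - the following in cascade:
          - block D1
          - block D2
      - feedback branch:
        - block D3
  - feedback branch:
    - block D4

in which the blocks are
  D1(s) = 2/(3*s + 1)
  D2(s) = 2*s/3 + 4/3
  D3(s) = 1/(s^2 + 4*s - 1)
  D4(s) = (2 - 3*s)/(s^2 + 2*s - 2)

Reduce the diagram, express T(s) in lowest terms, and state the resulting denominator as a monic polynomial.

Step 1 - reduce the series chain D1, D2 gives (4*s + 8)/(9*s + 3)
Step 2 - feedback reduction of (D1*D2), D3 gives (4*s^3 + 24*s^2 + 28*s - 8)/(9*s^3 + 39*s^2 + 7*s + 5)
Step 3 - reduce the feedback loop with forward [(D1*D2)/(1+(D1*D2)*D3)] and return D4 gives (4*s^5 + 32*s^4 + 68*s^3 - 72*s + 16)/(9*s^5 + 45*s^4 + 3*s^3 - 95*s^2 + 76*s - 26)
Step 3 gives the fully reduced T(s), with no common factor left to cancel. The denominator's leading coefficient is 9, so divide each of its coefficients by 9 to get the monic form.

Hence the answer: s^5 + 5*s^4 + s^3/3 - 95*s^2/9 + 76*s/9 - 26/9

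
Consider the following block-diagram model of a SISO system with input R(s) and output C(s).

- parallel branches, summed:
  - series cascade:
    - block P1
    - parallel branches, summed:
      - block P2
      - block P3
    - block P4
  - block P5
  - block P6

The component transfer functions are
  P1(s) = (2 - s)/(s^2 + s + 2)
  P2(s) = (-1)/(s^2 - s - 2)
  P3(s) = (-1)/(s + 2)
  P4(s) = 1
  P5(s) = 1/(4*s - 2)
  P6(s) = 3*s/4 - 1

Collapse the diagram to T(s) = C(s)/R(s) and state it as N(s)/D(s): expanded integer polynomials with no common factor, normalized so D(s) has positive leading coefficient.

(1) combine P2, P3 in parallel: (-s^2)/(s^3 + s^2 - 4*s - 4)
(2) cascade P1, (P2+P3), P4: s^2/(s^4 + 4*s^3 + 7*s^2 + 8*s + 4)
(3) combine (P1*(P2+P3)*P4), P5, P6 in parallel, which is the overall transfer function T(s) = C(s)/R(s) in lowest terms

Answer: (6*s^6 + 13*s^5 + 4*s^4 + 3*s^3 - 26*s^2 + 4*s + 24)/(8*s^5 + 28*s^4 + 40*s^3 + 36*s^2 - 16)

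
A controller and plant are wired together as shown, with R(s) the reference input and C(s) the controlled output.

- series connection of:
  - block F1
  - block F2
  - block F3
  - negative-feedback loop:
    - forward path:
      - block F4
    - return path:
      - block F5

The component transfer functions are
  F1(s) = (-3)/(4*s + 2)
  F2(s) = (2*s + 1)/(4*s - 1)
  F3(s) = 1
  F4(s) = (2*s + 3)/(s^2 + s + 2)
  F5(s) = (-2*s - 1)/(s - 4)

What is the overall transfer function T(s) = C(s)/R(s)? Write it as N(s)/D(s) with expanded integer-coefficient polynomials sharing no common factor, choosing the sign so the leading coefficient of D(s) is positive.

The answer is (-6*s^2 + 15*s + 36)/(8*s^4 - 58*s^3 - 66*s^2 - 68*s + 22).

Reasoning:
Step 1: reduce the feedback loop with forward F4 and return F5; result (2*s^2 - 5*s - 12)/(s^3 - 7*s^2 - 10*s - 11)
Step 2: multiply F1, F2, F3, [F4/(1+F4*F5)] (series), which is the overall transfer function T(s) = C(s)/R(s) in lowest terms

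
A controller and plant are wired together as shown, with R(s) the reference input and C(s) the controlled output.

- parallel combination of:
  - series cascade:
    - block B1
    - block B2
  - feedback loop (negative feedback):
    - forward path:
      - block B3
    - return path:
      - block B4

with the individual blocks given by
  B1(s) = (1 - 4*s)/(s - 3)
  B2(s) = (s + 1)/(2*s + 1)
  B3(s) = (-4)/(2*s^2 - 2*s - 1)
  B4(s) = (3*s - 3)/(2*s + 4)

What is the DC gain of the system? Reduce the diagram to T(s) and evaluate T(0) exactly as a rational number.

Step 1: multiply B1, B2 (series) -> (-4*s^2 - 3*s + 1)/(2*s^2 - 5*s - 3)
Step 2: feedback reduction of B3, B4 -> (-4*s - 8)/(2*s^3 + 2*s^2 - 11*s + 4)
Step 3: reduce the parallel group (B1*B2), [B3/(1+B3*B4)] -> (-8*s^5 - 14*s^4 + 32*s^3 + 23*s^2 + 29*s + 28)/(4*s^5 - 6*s^4 - 38*s^3 + 57*s^2 + 13*s - 12)
DC gain: substitute s = 0 into T(s) from step 3: T(0) = 28/(-12) = -7/3.

Answer: -7/3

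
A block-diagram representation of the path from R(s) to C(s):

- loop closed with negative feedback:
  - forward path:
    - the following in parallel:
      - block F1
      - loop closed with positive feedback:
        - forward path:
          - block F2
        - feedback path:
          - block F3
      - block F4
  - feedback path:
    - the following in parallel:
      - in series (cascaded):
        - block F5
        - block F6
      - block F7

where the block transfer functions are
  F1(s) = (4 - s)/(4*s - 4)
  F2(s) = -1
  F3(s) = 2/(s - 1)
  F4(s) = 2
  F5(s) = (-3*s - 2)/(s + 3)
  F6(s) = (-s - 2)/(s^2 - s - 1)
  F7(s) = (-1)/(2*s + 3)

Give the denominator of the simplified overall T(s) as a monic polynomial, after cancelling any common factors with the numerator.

Answer: s^6 + 43*s^5/8 + 27*s^4/2 + 221*s^3/8 + 229*s^2/8 - 51*s/8 - 21/2

Working:
Step 1: collapse the loop (F2 forward, F3 return), giving (1 - s)/(s + 1)
Step 2: sum the parallel branches F1, [F2/(1-F2*F3)], F4, giving (3*s^2 + 11*s - 8)/(4*s^2 - 4)
Step 3: cascade F5, F6, giving (3*s^2 + 8*s + 4)/(s^3 + 2*s^2 - 4*s - 3)
Step 4: parallel reduction of (F5*F6), F7, giving (5*s^3 + 23*s^2 + 36*s + 15)/(2*s^4 + 7*s^3 - 2*s^2 - 18*s - 9)
Step 5: close the feedback loop around (F1+[F2/(1-F2*F3)]+F4), ((F5*F6)+F7), giving (6*s^6 + 43*s^5 + 55*s^4 - 132*s^3 - 209*s^2 + 45*s + 72)/(8*s^6 + 43*s^5 + 108*s^4 + 221*s^3 + 229*s^2 - 51*s - 84)
T(s) is the step-5 result (common factors already cancelled). Leading coefficient of the denominator: 8. Divide through by 8 for the monic polynomial.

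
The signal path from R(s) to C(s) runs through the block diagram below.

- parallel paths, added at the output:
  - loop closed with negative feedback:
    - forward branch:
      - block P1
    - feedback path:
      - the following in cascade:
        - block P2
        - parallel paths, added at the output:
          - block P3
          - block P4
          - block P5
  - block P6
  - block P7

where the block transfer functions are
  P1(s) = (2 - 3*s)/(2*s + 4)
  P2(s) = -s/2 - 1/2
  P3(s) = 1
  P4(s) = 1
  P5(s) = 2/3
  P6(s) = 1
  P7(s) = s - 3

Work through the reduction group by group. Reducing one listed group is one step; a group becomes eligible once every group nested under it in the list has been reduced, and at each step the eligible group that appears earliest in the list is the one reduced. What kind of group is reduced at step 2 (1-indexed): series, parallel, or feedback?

(1) parallel reduction of P3, P4, P5
(2) cascade P2, (P3+P4+P5)
(3) apply the feedback formula to P1, (P2*(P3+P4+P5))
(4) add [P1/(1+P1*(P2*(P3+P4+P5)))], P6, P7 (parallel)
Step 2 collapses a series group.

Final answer: series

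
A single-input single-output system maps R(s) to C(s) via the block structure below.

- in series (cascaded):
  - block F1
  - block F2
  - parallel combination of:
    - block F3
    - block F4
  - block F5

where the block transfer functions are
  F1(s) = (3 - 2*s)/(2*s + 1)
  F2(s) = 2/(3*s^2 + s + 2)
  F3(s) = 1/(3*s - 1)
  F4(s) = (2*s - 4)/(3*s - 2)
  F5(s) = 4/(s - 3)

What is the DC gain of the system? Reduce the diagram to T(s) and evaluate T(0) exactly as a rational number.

(1) reduce the parallel group F3, F4, giving (6*s^2 - 11*s + 2)/(9*s^2 - 9*s + 2)
(2) reduce the series chain F1, F2, (F3+F4), F5, giving (-96*s^3 + 320*s^2 - 296*s + 48)/(54*s^6 - 171*s^5 + 39*s^4 - 53*s^3 + 43*s^2 + 28*s - 12)
The step-2 result is T(s). Setting s = 0: T(0) = 48/(-12) = -4.

Therefore the answer is -4.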